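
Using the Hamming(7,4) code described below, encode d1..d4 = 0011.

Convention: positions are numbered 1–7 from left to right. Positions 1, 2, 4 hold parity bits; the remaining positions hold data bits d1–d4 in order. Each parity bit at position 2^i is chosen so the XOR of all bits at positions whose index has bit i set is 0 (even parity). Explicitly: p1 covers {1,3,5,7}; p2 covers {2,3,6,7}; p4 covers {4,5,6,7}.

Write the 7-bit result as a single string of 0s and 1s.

Place data at non-parity positions: p1 p2 0 p4 0 1 1
p1 (pos 1,3,5,7): XOR of data positions = 0⊕0⊕1 = 1
p2 (pos 2,3,6,7): XOR of data positions = 0⊕1⊕1 = 0
p4 (pos 4,5,6,7): XOR of data positions = 0⊕1⊕1 = 0
Codeword: 1000011

1000011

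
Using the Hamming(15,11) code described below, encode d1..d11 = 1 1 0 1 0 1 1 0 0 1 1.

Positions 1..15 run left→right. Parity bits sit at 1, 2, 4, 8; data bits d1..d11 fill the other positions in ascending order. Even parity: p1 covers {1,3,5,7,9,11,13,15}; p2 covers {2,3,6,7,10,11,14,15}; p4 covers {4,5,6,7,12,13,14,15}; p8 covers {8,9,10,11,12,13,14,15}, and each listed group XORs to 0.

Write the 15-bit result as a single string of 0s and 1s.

101010100110011

Place data at non-parity positions: p1 p2 1 p4 1 0 1 p8 0 1 1 0 0 1 1
p1 (pos 1,3,5,7,9,11,13,15): XOR of data positions = 1⊕1⊕1⊕0⊕1⊕0⊕1 = 1
p2 (pos 2,3,6,7,10,11,14,15): XOR of data positions = 1⊕0⊕1⊕1⊕1⊕1⊕1 = 0
p4 (pos 4,5,6,7,12,13,14,15): XOR of data positions = 1⊕0⊕1⊕0⊕0⊕1⊕1 = 0
p8 (pos 8,9,10,11,12,13,14,15): XOR of data positions = 0⊕1⊕1⊕0⊕0⊕1⊕1 = 0
Codeword: 101010100110011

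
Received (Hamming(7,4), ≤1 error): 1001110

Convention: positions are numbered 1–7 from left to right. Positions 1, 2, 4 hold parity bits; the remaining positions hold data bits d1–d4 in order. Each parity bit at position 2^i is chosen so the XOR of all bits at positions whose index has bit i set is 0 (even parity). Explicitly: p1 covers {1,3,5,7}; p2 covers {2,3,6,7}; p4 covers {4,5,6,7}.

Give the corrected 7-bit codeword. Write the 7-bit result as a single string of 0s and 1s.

s1 (pos 1,3,5,7): 1⊕0⊕1⊕0 = 0
s2 (pos 2,3,6,7): 0⊕0⊕1⊕0 = 1
s4 (pos 4,5,6,7): 1⊕1⊕1⊕0 = 1
Syndrome s4…s1 = 110 → error at position 6.
Flip position 6: 1001110 → 1001100

1001100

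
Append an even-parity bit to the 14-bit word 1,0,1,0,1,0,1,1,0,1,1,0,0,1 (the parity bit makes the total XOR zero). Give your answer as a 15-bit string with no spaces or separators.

101010110110010

XOR of the 14 data bits: 1⊕0⊕1⊕0⊕1⊕0⊕1⊕1⊕0⊕1⊕1⊕0⊕0⊕1 = 0
Parity bit = 0 (so all 15 bits XOR to 0).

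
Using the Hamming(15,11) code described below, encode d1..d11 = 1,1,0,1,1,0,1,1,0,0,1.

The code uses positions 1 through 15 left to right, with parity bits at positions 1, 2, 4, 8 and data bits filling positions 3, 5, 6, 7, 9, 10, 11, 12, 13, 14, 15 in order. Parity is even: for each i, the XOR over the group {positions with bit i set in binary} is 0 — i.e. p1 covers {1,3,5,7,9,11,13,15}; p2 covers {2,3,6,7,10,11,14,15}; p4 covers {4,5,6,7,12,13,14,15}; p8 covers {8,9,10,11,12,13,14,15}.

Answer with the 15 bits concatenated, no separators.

001010101011001

Place data at non-parity positions: p1 p2 1 p4 1 0 1 p8 1 0 1 1 0 0 1
p1 (pos 1,3,5,7,9,11,13,15): XOR of data positions = 1⊕1⊕1⊕1⊕1⊕0⊕1 = 0
p2 (pos 2,3,6,7,10,11,14,15): XOR of data positions = 1⊕0⊕1⊕0⊕1⊕0⊕1 = 0
p4 (pos 4,5,6,7,12,13,14,15): XOR of data positions = 1⊕0⊕1⊕1⊕0⊕0⊕1 = 0
p8 (pos 8,9,10,11,12,13,14,15): XOR of data positions = 1⊕0⊕1⊕1⊕0⊕0⊕1 = 0
Codeword: 001010101011001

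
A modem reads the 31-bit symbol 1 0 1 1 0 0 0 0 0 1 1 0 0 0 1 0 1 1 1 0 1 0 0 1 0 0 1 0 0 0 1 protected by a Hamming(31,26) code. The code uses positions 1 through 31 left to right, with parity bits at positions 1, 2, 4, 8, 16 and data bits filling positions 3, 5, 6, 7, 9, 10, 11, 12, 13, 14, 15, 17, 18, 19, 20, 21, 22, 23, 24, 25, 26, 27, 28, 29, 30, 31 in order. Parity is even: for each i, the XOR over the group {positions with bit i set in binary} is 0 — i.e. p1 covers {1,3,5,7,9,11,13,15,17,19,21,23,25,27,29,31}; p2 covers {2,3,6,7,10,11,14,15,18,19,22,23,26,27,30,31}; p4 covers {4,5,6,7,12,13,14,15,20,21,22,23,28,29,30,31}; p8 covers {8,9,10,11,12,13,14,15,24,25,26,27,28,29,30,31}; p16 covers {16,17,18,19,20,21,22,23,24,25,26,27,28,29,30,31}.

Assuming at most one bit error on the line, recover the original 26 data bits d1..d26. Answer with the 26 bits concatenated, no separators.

10000110001011010010010001

s1 (pos 1,3,5,7,9,11,13,15,17,19,21,23,25,27,29,31): 1⊕1⊕0⊕0⊕0⊕1⊕0⊕1⊕1⊕1⊕1⊕0⊕0⊕1⊕0⊕1 = 1
s2 (pos 2,3,6,7,10,11,14,15,18,19,22,23,26,27,30,31): 0⊕1⊕0⊕0⊕1⊕1⊕0⊕1⊕1⊕1⊕0⊕0⊕0⊕1⊕0⊕1 = 0
s4 (pos 4,5,6,7,12,13,14,15,20,21,22,23,28,29,30,31): 1⊕0⊕0⊕0⊕0⊕0⊕0⊕1⊕0⊕1⊕0⊕0⊕0⊕0⊕0⊕1 = 0
s8 (pos 8,9,10,11,12,13,14,15,24,25,26,27,28,29,30,31): 0⊕0⊕1⊕1⊕0⊕0⊕0⊕1⊕1⊕0⊕0⊕1⊕0⊕0⊕0⊕1 = 0
s16 (pos 16,17,18,19,20,21,22,23,24,25,26,27,28,29,30,31): 0⊕1⊕1⊕1⊕0⊕1⊕0⊕0⊕1⊕0⊕0⊕1⊕0⊕0⊕0⊕1 = 1
Syndrome s16…s1 = 10001 → error at position 17.
Flip position 17: 1011000001100010111010010010001 → 1011000001100010011010010010001
Read data bits from positions 3,5,6,7,9,10,11,12,13,14,15,17,18,19,20,21,22,23,24,25,26,27,28,29,30,31: 10000110001011010010010001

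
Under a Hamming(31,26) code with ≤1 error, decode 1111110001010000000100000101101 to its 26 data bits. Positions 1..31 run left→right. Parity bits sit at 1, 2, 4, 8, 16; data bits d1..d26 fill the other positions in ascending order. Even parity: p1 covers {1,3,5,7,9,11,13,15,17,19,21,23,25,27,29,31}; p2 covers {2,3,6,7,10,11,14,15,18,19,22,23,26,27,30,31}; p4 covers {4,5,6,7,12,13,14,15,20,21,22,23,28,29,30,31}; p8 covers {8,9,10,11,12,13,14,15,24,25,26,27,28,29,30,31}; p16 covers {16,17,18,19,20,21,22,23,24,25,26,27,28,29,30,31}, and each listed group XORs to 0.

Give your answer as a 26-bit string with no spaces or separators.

s1 (pos 1,3,5,7,9,11,13,15,17,19,21,23,25,27,29,31): 1⊕1⊕1⊕0⊕0⊕0⊕0⊕0⊕0⊕0⊕0⊕0⊕0⊕0⊕1⊕1 = 1
s2 (pos 2,3,6,7,10,11,14,15,18,19,22,23,26,27,30,31): 1⊕1⊕1⊕0⊕1⊕0⊕0⊕0⊕0⊕0⊕0⊕0⊕1⊕0⊕0⊕1 = 0
s4 (pos 4,5,6,7,12,13,14,15,20,21,22,23,28,29,30,31): 1⊕1⊕1⊕0⊕1⊕0⊕0⊕0⊕1⊕0⊕0⊕0⊕1⊕1⊕0⊕1 = 0
s8 (pos 8,9,10,11,12,13,14,15,24,25,26,27,28,29,30,31): 0⊕0⊕1⊕0⊕1⊕0⊕0⊕0⊕0⊕0⊕1⊕0⊕1⊕1⊕0⊕1 = 0
s16 (pos 16,17,18,19,20,21,22,23,24,25,26,27,28,29,30,31): 0⊕0⊕0⊕0⊕1⊕0⊕0⊕0⊕0⊕0⊕1⊕0⊕1⊕1⊕0⊕1 = 1
Syndrome s16…s1 = 10001 → error at position 17.
Flip position 17: 1111110001010000000100000101101 → 1111110001010000100100000101101
Read data bits from positions 3,5,6,7,9,10,11,12,13,14,15,17,18,19,20,21,22,23,24,25,26,27,28,29,30,31: 11100101000100100000101101

11100101000100100000101101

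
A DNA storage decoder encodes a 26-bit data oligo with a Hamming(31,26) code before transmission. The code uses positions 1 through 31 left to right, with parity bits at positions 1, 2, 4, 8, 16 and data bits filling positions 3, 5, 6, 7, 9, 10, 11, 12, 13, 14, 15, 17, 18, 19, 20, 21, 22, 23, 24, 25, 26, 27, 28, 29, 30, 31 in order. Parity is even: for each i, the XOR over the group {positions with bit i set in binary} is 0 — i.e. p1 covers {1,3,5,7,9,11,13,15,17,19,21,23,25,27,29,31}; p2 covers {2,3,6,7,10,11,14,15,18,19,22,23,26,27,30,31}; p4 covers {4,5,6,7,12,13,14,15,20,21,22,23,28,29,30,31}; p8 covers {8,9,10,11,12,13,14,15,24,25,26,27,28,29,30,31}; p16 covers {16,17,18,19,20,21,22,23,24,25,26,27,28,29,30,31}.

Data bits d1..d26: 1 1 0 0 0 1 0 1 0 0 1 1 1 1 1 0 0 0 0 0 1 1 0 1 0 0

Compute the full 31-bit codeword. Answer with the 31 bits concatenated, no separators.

Place data at non-parity positions: p1 p2 1 p4 1 0 0 p8 0 1 0 1 0 0 1 p16 1 1 1 1 0 0 0 0 0 1 1 0 1 0 0
p1 (pos 1,3,5,7,9,11,13,15,17,19,21,23,25,27,29,31): XOR of data positions = 1⊕1⊕0⊕0⊕0⊕0⊕1⊕1⊕1⊕0⊕0⊕0⊕1⊕1⊕0 = 1
p2 (pos 2,3,6,7,10,11,14,15,18,19,22,23,26,27,30,31): XOR of data positions = 1⊕0⊕0⊕1⊕0⊕0⊕1⊕1⊕1⊕0⊕0⊕1⊕1⊕0⊕0 = 1
p4 (pos 4,5,6,7,12,13,14,15,20,21,22,23,28,29,30,31): XOR of data positions = 1⊕0⊕0⊕1⊕0⊕0⊕1⊕1⊕0⊕0⊕0⊕0⊕1⊕0⊕0 = 1
p8 (pos 8,9,10,11,12,13,14,15,24,25,26,27,28,29,30,31): XOR of data positions = 0⊕1⊕0⊕1⊕0⊕0⊕1⊕0⊕0⊕1⊕1⊕0⊕1⊕0⊕0 = 0
p16 (pos 16,17,18,19,20,21,22,23,24,25,26,27,28,29,30,31): XOR of data positions = 1⊕1⊕1⊕1⊕0⊕0⊕0⊕0⊕0⊕1⊕1⊕0⊕1⊕0⊕0 = 1
Codeword: 1111100001010011111100000110100

1111100001010011111100000110100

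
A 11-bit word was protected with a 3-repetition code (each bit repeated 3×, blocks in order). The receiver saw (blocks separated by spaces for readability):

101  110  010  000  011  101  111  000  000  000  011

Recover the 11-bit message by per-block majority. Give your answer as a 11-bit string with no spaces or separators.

11001110001

Block 1 (101): 2 ones → 1
Block 2 (110): 2 ones → 1
Block 3 (010): 1 one → 0
Block 4 (000): 0 ones → 0
Block 5 (011): 2 ones → 1
Block 6 (101): 2 ones → 1
Block 7 (111): 3 ones → 1
Block 8 (000): 0 ones → 0
Block 9 (000): 0 ones → 0
Block 10 (000): 0 ones → 0
Block 11 (011): 2 ones → 1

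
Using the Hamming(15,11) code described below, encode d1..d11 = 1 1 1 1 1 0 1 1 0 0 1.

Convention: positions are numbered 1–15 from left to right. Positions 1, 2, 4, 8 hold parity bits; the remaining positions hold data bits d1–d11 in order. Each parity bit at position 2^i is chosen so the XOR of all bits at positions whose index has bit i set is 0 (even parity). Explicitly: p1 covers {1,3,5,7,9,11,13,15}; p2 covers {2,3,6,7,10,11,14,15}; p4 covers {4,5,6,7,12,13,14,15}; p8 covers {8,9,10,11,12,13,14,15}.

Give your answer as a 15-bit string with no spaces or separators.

Place data at non-parity positions: p1 p2 1 p4 1 1 1 p8 1 0 1 1 0 0 1
p1 (pos 1,3,5,7,9,11,13,15): XOR of data positions = 1⊕1⊕1⊕1⊕1⊕0⊕1 = 0
p2 (pos 2,3,6,7,10,11,14,15): XOR of data positions = 1⊕1⊕1⊕0⊕1⊕0⊕1 = 1
p4 (pos 4,5,6,7,12,13,14,15): XOR of data positions = 1⊕1⊕1⊕1⊕0⊕0⊕1 = 1
p8 (pos 8,9,10,11,12,13,14,15): XOR of data positions = 1⊕0⊕1⊕1⊕0⊕0⊕1 = 0
Codeword: 011111101011001

011111101011001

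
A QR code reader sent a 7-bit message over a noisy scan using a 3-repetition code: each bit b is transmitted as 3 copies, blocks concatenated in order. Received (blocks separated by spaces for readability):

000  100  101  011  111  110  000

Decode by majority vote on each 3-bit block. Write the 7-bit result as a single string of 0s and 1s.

Block 1 (000): 0 ones → 0
Block 2 (100): 1 one → 0
Block 3 (101): 2 ones → 1
Block 4 (011): 2 ones → 1
Block 5 (111): 3 ones → 1
Block 6 (110): 2 ones → 1
Block 7 (000): 0 ones → 0

0011110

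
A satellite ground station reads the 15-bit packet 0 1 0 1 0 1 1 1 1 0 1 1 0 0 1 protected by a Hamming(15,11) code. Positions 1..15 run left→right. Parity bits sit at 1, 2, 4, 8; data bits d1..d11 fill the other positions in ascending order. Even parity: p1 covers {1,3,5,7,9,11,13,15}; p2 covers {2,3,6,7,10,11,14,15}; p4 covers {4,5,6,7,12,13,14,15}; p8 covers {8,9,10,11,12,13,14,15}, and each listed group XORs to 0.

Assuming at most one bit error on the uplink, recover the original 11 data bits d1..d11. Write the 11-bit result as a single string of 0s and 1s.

s1 (pos 1,3,5,7,9,11,13,15): 0⊕0⊕0⊕1⊕1⊕1⊕0⊕1 = 0
s2 (pos 2,3,6,7,10,11,14,15): 1⊕0⊕1⊕1⊕0⊕1⊕0⊕1 = 1
s4 (pos 4,5,6,7,12,13,14,15): 1⊕0⊕1⊕1⊕1⊕0⊕0⊕1 = 1
s8 (pos 8,9,10,11,12,13,14,15): 1⊕1⊕0⊕1⊕1⊕0⊕0⊕1 = 1
Syndrome s8…s1 = 1110 → error at position 14.
Flip position 14: 010101111011001 → 010101111011011
Read data bits from positions 3,5,6,7,9,10,11,12,13,14,15: 00111011011

00111011011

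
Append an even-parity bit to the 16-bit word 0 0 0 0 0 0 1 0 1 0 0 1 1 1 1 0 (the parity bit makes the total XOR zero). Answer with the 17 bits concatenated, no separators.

00000010100111100

XOR of the 16 data bits: 0⊕0⊕0⊕0⊕0⊕0⊕1⊕0⊕1⊕0⊕0⊕1⊕1⊕1⊕1⊕0 = 0
Parity bit = 0 (so all 17 bits XOR to 0).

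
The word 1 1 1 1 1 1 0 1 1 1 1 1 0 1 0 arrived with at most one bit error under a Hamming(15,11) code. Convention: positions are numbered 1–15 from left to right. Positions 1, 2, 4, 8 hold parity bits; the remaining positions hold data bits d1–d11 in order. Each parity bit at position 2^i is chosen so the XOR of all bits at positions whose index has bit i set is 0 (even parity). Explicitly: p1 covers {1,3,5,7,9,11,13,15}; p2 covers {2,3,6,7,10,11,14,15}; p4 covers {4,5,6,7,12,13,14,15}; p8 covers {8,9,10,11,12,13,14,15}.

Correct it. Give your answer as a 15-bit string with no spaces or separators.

111101011111010

s1 (pos 1,3,5,7,9,11,13,15): 1⊕1⊕1⊕0⊕1⊕1⊕0⊕0 = 1
s2 (pos 2,3,6,7,10,11,14,15): 1⊕1⊕1⊕0⊕1⊕1⊕1⊕0 = 0
s4 (pos 4,5,6,7,12,13,14,15): 1⊕1⊕1⊕0⊕1⊕0⊕1⊕0 = 1
s8 (pos 8,9,10,11,12,13,14,15): 1⊕1⊕1⊕1⊕1⊕0⊕1⊕0 = 0
Syndrome s8…s1 = 0101 → error at position 5.
Flip position 5: 111111011111010 → 111101011111010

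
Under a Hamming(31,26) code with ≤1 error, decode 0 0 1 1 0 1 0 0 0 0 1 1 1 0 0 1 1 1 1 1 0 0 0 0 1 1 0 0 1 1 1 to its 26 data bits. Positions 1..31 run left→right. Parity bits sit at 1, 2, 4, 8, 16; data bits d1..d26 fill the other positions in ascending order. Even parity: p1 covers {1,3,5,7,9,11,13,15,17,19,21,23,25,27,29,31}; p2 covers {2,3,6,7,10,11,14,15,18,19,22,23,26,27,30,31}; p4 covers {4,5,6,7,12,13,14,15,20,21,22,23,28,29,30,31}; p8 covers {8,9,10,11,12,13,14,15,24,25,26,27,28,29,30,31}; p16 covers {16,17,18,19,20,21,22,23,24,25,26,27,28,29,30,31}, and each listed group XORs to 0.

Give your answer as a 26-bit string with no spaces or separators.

10100011100111100001100111

s1 (pos 1,3,5,7,9,11,13,15,17,19,21,23,25,27,29,31): 0⊕1⊕0⊕0⊕0⊕1⊕1⊕0⊕1⊕1⊕0⊕0⊕1⊕0⊕1⊕1 = 0
s2 (pos 2,3,6,7,10,11,14,15,18,19,22,23,26,27,30,31): 0⊕1⊕1⊕0⊕0⊕1⊕0⊕0⊕1⊕1⊕0⊕0⊕1⊕0⊕1⊕1 = 0
s4 (pos 4,5,6,7,12,13,14,15,20,21,22,23,28,29,30,31): 1⊕0⊕1⊕0⊕1⊕1⊕0⊕0⊕1⊕0⊕0⊕0⊕0⊕1⊕1⊕1 = 0
s8 (pos 8,9,10,11,12,13,14,15,24,25,26,27,28,29,30,31): 0⊕0⊕0⊕1⊕1⊕1⊕0⊕0⊕0⊕1⊕1⊕0⊕0⊕1⊕1⊕1 = 0
s16 (pos 16,17,18,19,20,21,22,23,24,25,26,27,28,29,30,31): 1⊕1⊕1⊕1⊕1⊕0⊕0⊕0⊕0⊕1⊕1⊕0⊕0⊕1⊕1⊕1 = 0
Syndrome s16…s1 = 00000 → no error.
Read data bits from positions 3,5,6,7,9,10,11,12,13,14,15,17,18,19,20,21,22,23,24,25,26,27,28,29,30,31: 10100011100111100001100111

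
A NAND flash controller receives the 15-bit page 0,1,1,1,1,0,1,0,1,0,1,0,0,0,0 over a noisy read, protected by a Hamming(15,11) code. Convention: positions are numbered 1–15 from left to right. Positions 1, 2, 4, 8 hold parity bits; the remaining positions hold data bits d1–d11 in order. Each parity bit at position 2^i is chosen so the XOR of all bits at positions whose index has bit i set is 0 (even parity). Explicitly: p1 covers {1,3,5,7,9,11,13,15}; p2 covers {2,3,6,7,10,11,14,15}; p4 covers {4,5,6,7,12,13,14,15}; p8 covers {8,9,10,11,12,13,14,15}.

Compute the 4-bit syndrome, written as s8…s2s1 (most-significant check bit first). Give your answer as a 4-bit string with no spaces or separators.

0101

s1 (pos 1,3,5,7,9,11,13,15): 0⊕1⊕1⊕1⊕1⊕1⊕0⊕0 = 1
s2 (pos 2,3,6,7,10,11,14,15): 1⊕1⊕0⊕1⊕0⊕1⊕0⊕0 = 0
s4 (pos 4,5,6,7,12,13,14,15): 1⊕1⊕0⊕1⊕0⊕0⊕0⊕0 = 1
s8 (pos 8,9,10,11,12,13,14,15): 0⊕1⊕0⊕1⊕0⊕0⊕0⊕0 = 0
Syndrome s8…s1 = 0101 → error at position 5.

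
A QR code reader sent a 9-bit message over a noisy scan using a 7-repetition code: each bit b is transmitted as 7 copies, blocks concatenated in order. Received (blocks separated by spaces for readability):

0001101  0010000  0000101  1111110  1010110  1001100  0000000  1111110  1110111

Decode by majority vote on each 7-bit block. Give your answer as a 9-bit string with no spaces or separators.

Block 1 (0001101): 3 ones → 0
Block 2 (0010000): 1 one → 0
Block 3 (0000101): 2 ones → 0
Block 4 (1111110): 6 ones → 1
Block 5 (1010110): 4 ones → 1
Block 6 (1001100): 3 ones → 0
Block 7 (0000000): 0 ones → 0
Block 8 (1111110): 6 ones → 1
Block 9 (1110111): 6 ones → 1

000110011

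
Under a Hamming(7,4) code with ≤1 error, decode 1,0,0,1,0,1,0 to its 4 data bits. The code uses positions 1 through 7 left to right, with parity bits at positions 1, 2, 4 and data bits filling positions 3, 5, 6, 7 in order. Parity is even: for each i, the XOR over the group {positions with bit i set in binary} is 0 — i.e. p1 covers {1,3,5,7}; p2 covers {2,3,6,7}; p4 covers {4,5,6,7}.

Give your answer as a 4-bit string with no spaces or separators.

s1 (pos 1,3,5,7): 1⊕0⊕0⊕0 = 1
s2 (pos 2,3,6,7): 0⊕0⊕1⊕0 = 1
s4 (pos 4,5,6,7): 1⊕0⊕1⊕0 = 0
Syndrome s4…s1 = 011 → error at position 3.
Flip position 3: 1001010 → 1011010
Read data bits from positions 3,5,6,7: 1010

1010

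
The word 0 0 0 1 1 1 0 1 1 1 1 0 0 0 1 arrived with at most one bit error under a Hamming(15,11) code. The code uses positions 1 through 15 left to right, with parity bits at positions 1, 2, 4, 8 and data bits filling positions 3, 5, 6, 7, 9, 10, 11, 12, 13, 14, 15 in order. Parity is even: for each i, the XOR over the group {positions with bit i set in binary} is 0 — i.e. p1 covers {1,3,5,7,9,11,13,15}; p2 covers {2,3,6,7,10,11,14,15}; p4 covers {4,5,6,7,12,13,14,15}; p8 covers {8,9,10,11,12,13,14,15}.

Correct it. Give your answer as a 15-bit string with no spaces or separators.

000111001110001

s1 (pos 1,3,5,7,9,11,13,15): 0⊕0⊕1⊕0⊕1⊕1⊕0⊕1 = 0
s2 (pos 2,3,6,7,10,11,14,15): 0⊕0⊕1⊕0⊕1⊕1⊕0⊕1 = 0
s4 (pos 4,5,6,7,12,13,14,15): 1⊕1⊕1⊕0⊕0⊕0⊕0⊕1 = 0
s8 (pos 8,9,10,11,12,13,14,15): 1⊕1⊕1⊕1⊕0⊕0⊕0⊕1 = 1
Syndrome s8…s1 = 1000 → error at position 8.
Flip position 8: 000111011110001 → 000111001110001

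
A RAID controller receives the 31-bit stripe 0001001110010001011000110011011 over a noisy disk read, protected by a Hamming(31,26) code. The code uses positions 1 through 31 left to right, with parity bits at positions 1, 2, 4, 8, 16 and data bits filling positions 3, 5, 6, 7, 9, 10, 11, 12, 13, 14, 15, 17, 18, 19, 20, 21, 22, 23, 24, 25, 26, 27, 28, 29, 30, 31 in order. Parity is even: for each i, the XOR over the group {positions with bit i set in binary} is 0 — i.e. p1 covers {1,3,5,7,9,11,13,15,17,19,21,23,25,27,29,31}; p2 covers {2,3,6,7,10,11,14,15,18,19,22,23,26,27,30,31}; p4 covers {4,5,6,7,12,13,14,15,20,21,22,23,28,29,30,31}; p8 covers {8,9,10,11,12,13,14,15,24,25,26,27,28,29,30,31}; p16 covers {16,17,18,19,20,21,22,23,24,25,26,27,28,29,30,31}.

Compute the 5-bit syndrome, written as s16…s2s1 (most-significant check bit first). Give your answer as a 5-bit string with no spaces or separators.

10110

s1 (pos 1,3,5,7,9,11,13,15,17,19,21,23,25,27,29,31): 0⊕0⊕0⊕1⊕1⊕0⊕0⊕0⊕0⊕1⊕0⊕1⊕0⊕1⊕0⊕1 = 0
s2 (pos 2,3,6,7,10,11,14,15,18,19,22,23,26,27,30,31): 0⊕0⊕0⊕1⊕0⊕0⊕0⊕0⊕1⊕1⊕0⊕1⊕0⊕1⊕1⊕1 = 1
s4 (pos 4,5,6,7,12,13,14,15,20,21,22,23,28,29,30,31): 1⊕0⊕0⊕1⊕1⊕0⊕0⊕0⊕0⊕0⊕0⊕1⊕1⊕0⊕1⊕1 = 1
s8 (pos 8,9,10,11,12,13,14,15,24,25,26,27,28,29,30,31): 1⊕1⊕0⊕0⊕1⊕0⊕0⊕0⊕1⊕0⊕0⊕1⊕1⊕0⊕1⊕1 = 0
s16 (pos 16,17,18,19,20,21,22,23,24,25,26,27,28,29,30,31): 1⊕0⊕1⊕1⊕0⊕0⊕0⊕1⊕1⊕0⊕0⊕1⊕1⊕0⊕1⊕1 = 1
Syndrome s16…s1 = 10110 → error at position 22.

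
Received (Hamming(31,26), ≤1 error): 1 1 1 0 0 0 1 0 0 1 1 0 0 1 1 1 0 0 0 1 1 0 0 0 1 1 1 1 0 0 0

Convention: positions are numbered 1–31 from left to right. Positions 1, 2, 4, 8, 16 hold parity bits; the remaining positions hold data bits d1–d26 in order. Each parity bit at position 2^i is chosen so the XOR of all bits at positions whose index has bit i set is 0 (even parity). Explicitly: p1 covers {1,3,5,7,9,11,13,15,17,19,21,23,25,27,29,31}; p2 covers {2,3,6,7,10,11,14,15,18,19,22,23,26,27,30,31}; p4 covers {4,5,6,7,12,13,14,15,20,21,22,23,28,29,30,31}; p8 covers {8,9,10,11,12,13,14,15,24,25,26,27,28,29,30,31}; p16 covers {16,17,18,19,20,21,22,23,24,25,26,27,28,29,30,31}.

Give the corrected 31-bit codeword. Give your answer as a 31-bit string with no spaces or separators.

s1 (pos 1,3,5,7,9,11,13,15,17,19,21,23,25,27,29,31): 1⊕1⊕0⊕1⊕0⊕1⊕0⊕1⊕0⊕0⊕1⊕0⊕1⊕1⊕0⊕0 = 0
s2 (pos 2,3,6,7,10,11,14,15,18,19,22,23,26,27,30,31): 1⊕1⊕0⊕1⊕1⊕1⊕1⊕1⊕0⊕0⊕0⊕0⊕1⊕1⊕0⊕0 = 1
s4 (pos 4,5,6,7,12,13,14,15,20,21,22,23,28,29,30,31): 0⊕0⊕0⊕1⊕0⊕0⊕1⊕1⊕1⊕1⊕0⊕0⊕1⊕0⊕0⊕0 = 0
s8 (pos 8,9,10,11,12,13,14,15,24,25,26,27,28,29,30,31): 0⊕0⊕1⊕1⊕0⊕0⊕1⊕1⊕0⊕1⊕1⊕1⊕1⊕0⊕0⊕0 = 0
s16 (pos 16,17,18,19,20,21,22,23,24,25,26,27,28,29,30,31): 1⊕0⊕0⊕0⊕1⊕1⊕0⊕0⊕0⊕1⊕1⊕1⊕1⊕0⊕0⊕0 = 1
Syndrome s16…s1 = 10010 → error at position 18.
Flip position 18: 1110001001100111000110001111000 → 1110001001100111010110001111000

1110001001100111010110001111000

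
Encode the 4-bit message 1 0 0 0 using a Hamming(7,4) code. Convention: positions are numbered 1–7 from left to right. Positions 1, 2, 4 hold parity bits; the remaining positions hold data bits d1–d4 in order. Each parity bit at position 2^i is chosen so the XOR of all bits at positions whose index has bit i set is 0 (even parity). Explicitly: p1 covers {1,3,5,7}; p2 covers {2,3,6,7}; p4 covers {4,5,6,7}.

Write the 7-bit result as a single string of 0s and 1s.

Place data at non-parity positions: p1 p2 1 p4 0 0 0
p1 (pos 1,3,5,7): XOR of data positions = 1⊕0⊕0 = 1
p2 (pos 2,3,6,7): XOR of data positions = 1⊕0⊕0 = 1
p4 (pos 4,5,6,7): XOR of data positions = 0⊕0⊕0 = 0
Codeword: 1110000

1110000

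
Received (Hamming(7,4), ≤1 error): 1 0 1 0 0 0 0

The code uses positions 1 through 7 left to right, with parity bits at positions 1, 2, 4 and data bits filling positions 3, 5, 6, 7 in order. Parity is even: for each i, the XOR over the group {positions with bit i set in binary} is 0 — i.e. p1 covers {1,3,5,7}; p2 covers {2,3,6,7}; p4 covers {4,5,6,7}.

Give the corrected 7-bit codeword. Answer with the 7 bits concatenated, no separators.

1110000

s1 (pos 1,3,5,7): 1⊕1⊕0⊕0 = 0
s2 (pos 2,3,6,7): 0⊕1⊕0⊕0 = 1
s4 (pos 4,5,6,7): 0⊕0⊕0⊕0 = 0
Syndrome s4…s1 = 010 → error at position 2.
Flip position 2: 1010000 → 1110000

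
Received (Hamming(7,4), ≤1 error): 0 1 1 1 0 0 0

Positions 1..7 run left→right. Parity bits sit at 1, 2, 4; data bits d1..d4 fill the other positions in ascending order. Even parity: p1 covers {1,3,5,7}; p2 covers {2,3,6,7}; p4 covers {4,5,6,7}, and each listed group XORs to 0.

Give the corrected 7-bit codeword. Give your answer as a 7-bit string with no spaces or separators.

s1 (pos 1,3,5,7): 0⊕1⊕0⊕0 = 1
s2 (pos 2,3,6,7): 1⊕1⊕0⊕0 = 0
s4 (pos 4,5,6,7): 1⊕0⊕0⊕0 = 1
Syndrome s4…s1 = 101 → error at position 5.
Flip position 5: 0111000 → 0111100

0111100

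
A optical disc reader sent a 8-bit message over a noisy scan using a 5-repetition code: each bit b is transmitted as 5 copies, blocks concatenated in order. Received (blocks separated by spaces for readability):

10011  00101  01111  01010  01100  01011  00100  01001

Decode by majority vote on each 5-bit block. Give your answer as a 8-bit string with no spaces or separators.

10100100

Block 1 (10011): 3 ones → 1
Block 2 (00101): 2 ones → 0
Block 3 (01111): 4 ones → 1
Block 4 (01010): 2 ones → 0
Block 5 (01100): 2 ones → 0
Block 6 (01011): 3 ones → 1
Block 7 (00100): 1 one → 0
Block 8 (01001): 2 ones → 0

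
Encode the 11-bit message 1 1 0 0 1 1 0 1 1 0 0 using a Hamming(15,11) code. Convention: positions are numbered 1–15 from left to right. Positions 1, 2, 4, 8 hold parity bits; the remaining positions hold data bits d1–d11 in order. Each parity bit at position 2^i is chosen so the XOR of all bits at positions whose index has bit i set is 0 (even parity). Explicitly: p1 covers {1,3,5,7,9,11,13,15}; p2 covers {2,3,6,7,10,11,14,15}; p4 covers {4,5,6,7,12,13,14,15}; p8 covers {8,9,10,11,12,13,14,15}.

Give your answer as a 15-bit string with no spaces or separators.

001110001101100

Place data at non-parity positions: p1 p2 1 p4 1 0 0 p8 1 1 0 1 1 0 0
p1 (pos 1,3,5,7,9,11,13,15): XOR of data positions = 1⊕1⊕0⊕1⊕0⊕1⊕0 = 0
p2 (pos 2,3,6,7,10,11,14,15): XOR of data positions = 1⊕0⊕0⊕1⊕0⊕0⊕0 = 0
p4 (pos 4,5,6,7,12,13,14,15): XOR of data positions = 1⊕0⊕0⊕1⊕1⊕0⊕0 = 1
p8 (pos 8,9,10,11,12,13,14,15): XOR of data positions = 1⊕1⊕0⊕1⊕1⊕0⊕0 = 0
Codeword: 001110001101100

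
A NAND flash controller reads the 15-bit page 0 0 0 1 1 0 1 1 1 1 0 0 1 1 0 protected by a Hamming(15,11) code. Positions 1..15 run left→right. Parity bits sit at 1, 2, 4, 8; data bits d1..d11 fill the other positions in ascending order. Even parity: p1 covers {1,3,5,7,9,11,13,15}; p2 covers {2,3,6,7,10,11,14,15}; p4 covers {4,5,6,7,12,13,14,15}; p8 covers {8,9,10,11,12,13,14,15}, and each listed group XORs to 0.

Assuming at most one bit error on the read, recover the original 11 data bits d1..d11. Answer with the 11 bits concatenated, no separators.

s1 (pos 1,3,5,7,9,11,13,15): 0⊕0⊕1⊕1⊕1⊕0⊕1⊕0 = 0
s2 (pos 2,3,6,7,10,11,14,15): 0⊕0⊕0⊕1⊕1⊕0⊕1⊕0 = 1
s4 (pos 4,5,6,7,12,13,14,15): 1⊕1⊕0⊕1⊕0⊕1⊕1⊕0 = 1
s8 (pos 8,9,10,11,12,13,14,15): 1⊕1⊕1⊕0⊕0⊕1⊕1⊕0 = 1
Syndrome s8…s1 = 1110 → error at position 14.
Flip position 14: 000110111100110 → 000110111100100
Read data bits from positions 3,5,6,7,9,10,11,12,13,14,15: 01011100100

01011100100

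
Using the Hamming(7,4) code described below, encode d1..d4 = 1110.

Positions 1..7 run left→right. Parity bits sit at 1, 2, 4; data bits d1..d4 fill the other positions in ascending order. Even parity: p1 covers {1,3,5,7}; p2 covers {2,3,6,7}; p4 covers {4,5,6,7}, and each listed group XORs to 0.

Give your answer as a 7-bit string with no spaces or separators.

0010110

Place data at non-parity positions: p1 p2 1 p4 1 1 0
p1 (pos 1,3,5,7): XOR of data positions = 1⊕1⊕0 = 0
p2 (pos 2,3,6,7): XOR of data positions = 1⊕1⊕0 = 0
p4 (pos 4,5,6,7): XOR of data positions = 1⊕1⊕0 = 0
Codeword: 0010110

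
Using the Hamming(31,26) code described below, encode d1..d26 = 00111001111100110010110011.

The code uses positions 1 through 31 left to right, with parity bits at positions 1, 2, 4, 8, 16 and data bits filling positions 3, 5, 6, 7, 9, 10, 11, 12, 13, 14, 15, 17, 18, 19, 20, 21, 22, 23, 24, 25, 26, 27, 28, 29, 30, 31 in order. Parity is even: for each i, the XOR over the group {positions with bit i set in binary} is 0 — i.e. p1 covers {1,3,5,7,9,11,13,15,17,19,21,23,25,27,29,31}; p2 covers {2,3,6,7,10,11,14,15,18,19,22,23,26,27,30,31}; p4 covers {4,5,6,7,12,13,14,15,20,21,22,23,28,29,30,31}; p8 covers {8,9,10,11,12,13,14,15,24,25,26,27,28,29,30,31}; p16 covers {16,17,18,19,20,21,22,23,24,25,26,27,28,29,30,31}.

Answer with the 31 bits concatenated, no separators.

Place data at non-parity positions: p1 p2 0 p4 0 1 1 p8 1 0 0 1 1 1 1 p16 1 0 0 1 1 0 0 1 0 1 1 0 0 1 1
p1 (pos 1,3,5,7,9,11,13,15,17,19,21,23,25,27,29,31): XOR of data positions = 0⊕0⊕1⊕1⊕0⊕1⊕1⊕1⊕0⊕1⊕0⊕0⊕1⊕0⊕1 = 0
p2 (pos 2,3,6,7,10,11,14,15,18,19,22,23,26,27,30,31): XOR of data positions = 0⊕1⊕1⊕0⊕0⊕1⊕1⊕0⊕0⊕0⊕0⊕1⊕1⊕1⊕1 = 0
p4 (pos 4,5,6,7,12,13,14,15,20,21,22,23,28,29,30,31): XOR of data positions = 0⊕1⊕1⊕1⊕1⊕1⊕1⊕1⊕1⊕0⊕0⊕0⊕0⊕1⊕1 = 0
p8 (pos 8,9,10,11,12,13,14,15,24,25,26,27,28,29,30,31): XOR of data positions = 1⊕0⊕0⊕1⊕1⊕1⊕1⊕1⊕0⊕1⊕1⊕0⊕0⊕1⊕1 = 0
p16 (pos 16,17,18,19,20,21,22,23,24,25,26,27,28,29,30,31): XOR of data positions = 1⊕0⊕0⊕1⊕1⊕0⊕0⊕1⊕0⊕1⊕1⊕0⊕0⊕1⊕1 = 0
Codeword: 0000011010011110100110010110011

0000011010011110100110010110011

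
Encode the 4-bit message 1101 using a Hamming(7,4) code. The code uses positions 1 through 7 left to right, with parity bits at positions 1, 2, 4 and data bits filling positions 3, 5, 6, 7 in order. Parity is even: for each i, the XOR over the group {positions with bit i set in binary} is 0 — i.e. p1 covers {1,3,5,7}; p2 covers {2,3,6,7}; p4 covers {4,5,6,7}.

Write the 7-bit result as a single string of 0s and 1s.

1010101

Place data at non-parity positions: p1 p2 1 p4 1 0 1
p1 (pos 1,3,5,7): XOR of data positions = 1⊕1⊕1 = 1
p2 (pos 2,3,6,7): XOR of data positions = 1⊕0⊕1 = 0
p4 (pos 4,5,6,7): XOR of data positions = 1⊕0⊕1 = 0
Codeword: 1010101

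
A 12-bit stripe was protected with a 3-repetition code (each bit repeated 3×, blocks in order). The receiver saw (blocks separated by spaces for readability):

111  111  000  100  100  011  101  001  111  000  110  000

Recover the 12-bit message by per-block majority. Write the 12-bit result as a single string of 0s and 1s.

Block 1 (111): 3 ones → 1
Block 2 (111): 3 ones → 1
Block 3 (000): 0 ones → 0
Block 4 (100): 1 one → 0
Block 5 (100): 1 one → 0
Block 6 (011): 2 ones → 1
Block 7 (101): 2 ones → 1
Block 8 (001): 1 one → 0
Block 9 (111): 3 ones → 1
Block 10 (000): 0 ones → 0
Block 11 (110): 2 ones → 1
Block 12 (000): 0 ones → 0

110001101010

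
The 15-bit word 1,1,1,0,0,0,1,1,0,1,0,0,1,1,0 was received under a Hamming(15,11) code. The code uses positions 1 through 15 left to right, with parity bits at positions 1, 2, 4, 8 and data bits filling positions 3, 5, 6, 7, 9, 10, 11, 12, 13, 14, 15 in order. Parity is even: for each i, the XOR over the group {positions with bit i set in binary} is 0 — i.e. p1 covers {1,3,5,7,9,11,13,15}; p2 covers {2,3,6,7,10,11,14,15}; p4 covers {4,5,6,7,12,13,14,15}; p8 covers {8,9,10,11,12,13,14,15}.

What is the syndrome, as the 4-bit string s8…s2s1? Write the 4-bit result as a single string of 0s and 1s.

s1 (pos 1,3,5,7,9,11,13,15): 1⊕1⊕0⊕1⊕0⊕0⊕1⊕0 = 0
s2 (pos 2,3,6,7,10,11,14,15): 1⊕1⊕0⊕1⊕1⊕0⊕1⊕0 = 1
s4 (pos 4,5,6,7,12,13,14,15): 0⊕0⊕0⊕1⊕0⊕1⊕1⊕0 = 1
s8 (pos 8,9,10,11,12,13,14,15): 1⊕0⊕1⊕0⊕0⊕1⊕1⊕0 = 0
Syndrome s8…s1 = 0110 → error at position 6.

0110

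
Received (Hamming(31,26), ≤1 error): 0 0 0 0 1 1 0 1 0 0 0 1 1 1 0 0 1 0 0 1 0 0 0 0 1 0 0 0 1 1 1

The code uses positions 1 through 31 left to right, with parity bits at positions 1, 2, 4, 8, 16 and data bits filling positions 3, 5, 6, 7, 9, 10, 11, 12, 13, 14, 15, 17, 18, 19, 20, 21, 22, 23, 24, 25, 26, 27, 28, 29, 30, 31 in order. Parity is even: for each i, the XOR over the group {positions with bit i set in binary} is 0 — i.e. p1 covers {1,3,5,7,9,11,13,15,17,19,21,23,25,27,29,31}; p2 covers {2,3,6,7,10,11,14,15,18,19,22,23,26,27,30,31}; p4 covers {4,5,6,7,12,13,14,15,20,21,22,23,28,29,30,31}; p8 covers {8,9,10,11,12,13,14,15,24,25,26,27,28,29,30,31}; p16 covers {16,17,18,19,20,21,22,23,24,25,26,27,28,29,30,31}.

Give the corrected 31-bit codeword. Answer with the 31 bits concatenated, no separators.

0001110100011100100100001000111

s1 (pos 1,3,5,7,9,11,13,15,17,19,21,23,25,27,29,31): 0⊕0⊕1⊕0⊕0⊕0⊕1⊕0⊕1⊕0⊕0⊕0⊕1⊕0⊕1⊕1 = 0
s2 (pos 2,3,6,7,10,11,14,15,18,19,22,23,26,27,30,31): 0⊕0⊕1⊕0⊕0⊕0⊕1⊕0⊕0⊕0⊕0⊕0⊕0⊕0⊕1⊕1 = 0
s4 (pos 4,5,6,7,12,13,14,15,20,21,22,23,28,29,30,31): 0⊕1⊕1⊕0⊕1⊕1⊕1⊕0⊕1⊕0⊕0⊕0⊕0⊕1⊕1⊕1 = 1
s8 (pos 8,9,10,11,12,13,14,15,24,25,26,27,28,29,30,31): 1⊕0⊕0⊕0⊕1⊕1⊕1⊕0⊕0⊕1⊕0⊕0⊕0⊕1⊕1⊕1 = 0
s16 (pos 16,17,18,19,20,21,22,23,24,25,26,27,28,29,30,31): 0⊕1⊕0⊕0⊕1⊕0⊕0⊕0⊕0⊕1⊕0⊕0⊕0⊕1⊕1⊕1 = 0
Syndrome s16…s1 = 00100 → error at position 4.
Flip position 4: 0000110100011100100100001000111 → 0001110100011100100100001000111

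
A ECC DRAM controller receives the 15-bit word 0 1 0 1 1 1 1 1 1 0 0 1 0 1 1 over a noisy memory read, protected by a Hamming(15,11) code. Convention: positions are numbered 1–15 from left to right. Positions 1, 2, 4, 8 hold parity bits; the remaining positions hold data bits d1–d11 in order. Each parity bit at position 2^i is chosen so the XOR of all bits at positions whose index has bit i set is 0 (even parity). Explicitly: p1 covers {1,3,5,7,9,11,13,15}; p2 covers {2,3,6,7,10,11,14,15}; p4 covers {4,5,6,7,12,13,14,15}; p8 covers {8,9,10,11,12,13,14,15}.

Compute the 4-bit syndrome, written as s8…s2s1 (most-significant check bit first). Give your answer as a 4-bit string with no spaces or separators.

1110

s1 (pos 1,3,5,7,9,11,13,15): 0⊕0⊕1⊕1⊕1⊕0⊕0⊕1 = 0
s2 (pos 2,3,6,7,10,11,14,15): 1⊕0⊕1⊕1⊕0⊕0⊕1⊕1 = 1
s4 (pos 4,5,6,7,12,13,14,15): 1⊕1⊕1⊕1⊕1⊕0⊕1⊕1 = 1
s8 (pos 8,9,10,11,12,13,14,15): 1⊕1⊕0⊕0⊕1⊕0⊕1⊕1 = 1
Syndrome s8…s1 = 1110 → error at position 14.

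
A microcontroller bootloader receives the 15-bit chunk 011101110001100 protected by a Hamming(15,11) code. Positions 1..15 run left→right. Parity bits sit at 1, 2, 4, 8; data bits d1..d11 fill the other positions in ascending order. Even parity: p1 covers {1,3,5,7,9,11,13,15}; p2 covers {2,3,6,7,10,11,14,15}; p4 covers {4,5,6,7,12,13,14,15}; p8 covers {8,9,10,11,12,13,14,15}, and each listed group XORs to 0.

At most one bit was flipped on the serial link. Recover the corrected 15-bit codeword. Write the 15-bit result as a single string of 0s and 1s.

011101110001000

s1 (pos 1,3,5,7,9,11,13,15): 0⊕1⊕0⊕1⊕0⊕0⊕1⊕0 = 1
s2 (pos 2,3,6,7,10,11,14,15): 1⊕1⊕1⊕1⊕0⊕0⊕0⊕0 = 0
s4 (pos 4,5,6,7,12,13,14,15): 1⊕0⊕1⊕1⊕1⊕1⊕0⊕0 = 1
s8 (pos 8,9,10,11,12,13,14,15): 1⊕0⊕0⊕0⊕1⊕1⊕0⊕0 = 1
Syndrome s8…s1 = 1101 → error at position 13.
Flip position 13: 011101110001100 → 011101110001000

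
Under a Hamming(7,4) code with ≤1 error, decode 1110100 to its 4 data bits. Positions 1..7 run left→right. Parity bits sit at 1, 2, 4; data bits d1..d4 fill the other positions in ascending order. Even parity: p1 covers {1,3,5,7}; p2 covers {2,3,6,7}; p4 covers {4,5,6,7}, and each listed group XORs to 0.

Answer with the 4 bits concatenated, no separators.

s1 (pos 1,3,5,7): 1⊕1⊕1⊕0 = 1
s2 (pos 2,3,6,7): 1⊕1⊕0⊕0 = 0
s4 (pos 4,5,6,7): 0⊕1⊕0⊕0 = 1
Syndrome s4…s1 = 101 → error at position 5.
Flip position 5: 1110100 → 1110000
Read data bits from positions 3,5,6,7: 1000

1000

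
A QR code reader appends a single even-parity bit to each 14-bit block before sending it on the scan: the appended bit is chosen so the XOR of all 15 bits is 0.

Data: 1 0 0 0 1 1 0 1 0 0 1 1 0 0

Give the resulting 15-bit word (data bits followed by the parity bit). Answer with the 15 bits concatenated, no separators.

XOR of the 14 data bits: 1⊕0⊕0⊕0⊕1⊕1⊕0⊕1⊕0⊕0⊕1⊕1⊕0⊕0 = 0
Parity bit = 0 (so all 15 bits XOR to 0).

100011010011000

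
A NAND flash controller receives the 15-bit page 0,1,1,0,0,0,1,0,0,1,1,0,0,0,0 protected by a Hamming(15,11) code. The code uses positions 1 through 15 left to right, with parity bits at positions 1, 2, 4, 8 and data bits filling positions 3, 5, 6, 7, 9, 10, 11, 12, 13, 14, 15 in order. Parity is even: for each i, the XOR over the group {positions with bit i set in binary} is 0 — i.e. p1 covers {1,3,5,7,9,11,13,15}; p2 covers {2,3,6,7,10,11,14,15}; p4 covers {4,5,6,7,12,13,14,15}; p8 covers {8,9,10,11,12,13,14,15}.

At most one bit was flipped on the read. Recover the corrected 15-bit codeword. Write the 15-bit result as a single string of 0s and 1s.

s1 (pos 1,3,5,7,9,11,13,15): 0⊕1⊕0⊕1⊕0⊕1⊕0⊕0 = 1
s2 (pos 2,3,6,7,10,11,14,15): 1⊕1⊕0⊕1⊕1⊕1⊕0⊕0 = 1
s4 (pos 4,5,6,7,12,13,14,15): 0⊕0⊕0⊕1⊕0⊕0⊕0⊕0 = 1
s8 (pos 8,9,10,11,12,13,14,15): 0⊕0⊕1⊕1⊕0⊕0⊕0⊕0 = 0
Syndrome s8…s1 = 0111 → error at position 7.
Flip position 7: 011000100110000 → 011000000110000

011000000110000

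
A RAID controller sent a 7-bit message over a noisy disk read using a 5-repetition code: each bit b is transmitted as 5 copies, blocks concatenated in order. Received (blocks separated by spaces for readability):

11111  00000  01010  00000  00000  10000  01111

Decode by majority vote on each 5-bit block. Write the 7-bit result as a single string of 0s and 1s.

1000001

Block 1 (11111): 5 ones → 1
Block 2 (00000): 0 ones → 0
Block 3 (01010): 2 ones → 0
Block 4 (00000): 0 ones → 0
Block 5 (00000): 0 ones → 0
Block 6 (10000): 1 one → 0
Block 7 (01111): 4 ones → 1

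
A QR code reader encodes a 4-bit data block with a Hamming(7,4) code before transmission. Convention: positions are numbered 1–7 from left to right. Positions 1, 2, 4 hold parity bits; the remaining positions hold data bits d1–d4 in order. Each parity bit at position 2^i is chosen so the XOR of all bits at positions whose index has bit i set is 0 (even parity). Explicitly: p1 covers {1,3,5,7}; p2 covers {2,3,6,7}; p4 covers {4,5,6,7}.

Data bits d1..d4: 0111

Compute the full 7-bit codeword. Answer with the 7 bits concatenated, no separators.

0001111

Place data at non-parity positions: p1 p2 0 p4 1 1 1
p1 (pos 1,3,5,7): XOR of data positions = 0⊕1⊕1 = 0
p2 (pos 2,3,6,7): XOR of data positions = 0⊕1⊕1 = 0
p4 (pos 4,5,6,7): XOR of data positions = 1⊕1⊕1 = 1
Codeword: 0001111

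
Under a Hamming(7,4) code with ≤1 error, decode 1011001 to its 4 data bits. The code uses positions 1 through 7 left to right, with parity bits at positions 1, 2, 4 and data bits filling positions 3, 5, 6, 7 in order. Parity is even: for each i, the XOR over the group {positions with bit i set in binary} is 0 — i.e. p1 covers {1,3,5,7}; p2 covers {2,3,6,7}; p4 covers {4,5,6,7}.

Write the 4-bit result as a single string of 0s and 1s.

s1 (pos 1,3,5,7): 1⊕1⊕0⊕1 = 1
s2 (pos 2,3,6,7): 0⊕1⊕0⊕1 = 0
s4 (pos 4,5,6,7): 1⊕0⊕0⊕1 = 0
Syndrome s4…s1 = 001 → error at position 1.
Flip position 1: 1011001 → 0011001
Read data bits from positions 3,5,6,7: 1001

1001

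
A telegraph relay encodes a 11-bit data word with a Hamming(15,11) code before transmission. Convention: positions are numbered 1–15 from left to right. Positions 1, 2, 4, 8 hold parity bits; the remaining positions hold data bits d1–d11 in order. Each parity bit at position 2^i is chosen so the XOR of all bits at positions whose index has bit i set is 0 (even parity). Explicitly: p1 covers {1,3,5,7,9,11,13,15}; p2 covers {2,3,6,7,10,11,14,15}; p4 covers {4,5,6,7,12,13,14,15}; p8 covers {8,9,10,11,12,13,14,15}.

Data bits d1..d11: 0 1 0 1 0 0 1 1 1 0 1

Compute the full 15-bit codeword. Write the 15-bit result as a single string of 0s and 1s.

Place data at non-parity positions: p1 p2 0 p4 1 0 1 p8 0 0 1 1 1 0 1
p1 (pos 1,3,5,7,9,11,13,15): XOR of data positions = 0⊕1⊕1⊕0⊕1⊕1⊕1 = 1
p2 (pos 2,3,6,7,10,11,14,15): XOR of data positions = 0⊕0⊕1⊕0⊕1⊕0⊕1 = 1
p4 (pos 4,5,6,7,12,13,14,15): XOR of data positions = 1⊕0⊕1⊕1⊕1⊕0⊕1 = 1
p8 (pos 8,9,10,11,12,13,14,15): XOR of data positions = 0⊕0⊕1⊕1⊕1⊕0⊕1 = 0
Codeword: 110110100011101

110110100011101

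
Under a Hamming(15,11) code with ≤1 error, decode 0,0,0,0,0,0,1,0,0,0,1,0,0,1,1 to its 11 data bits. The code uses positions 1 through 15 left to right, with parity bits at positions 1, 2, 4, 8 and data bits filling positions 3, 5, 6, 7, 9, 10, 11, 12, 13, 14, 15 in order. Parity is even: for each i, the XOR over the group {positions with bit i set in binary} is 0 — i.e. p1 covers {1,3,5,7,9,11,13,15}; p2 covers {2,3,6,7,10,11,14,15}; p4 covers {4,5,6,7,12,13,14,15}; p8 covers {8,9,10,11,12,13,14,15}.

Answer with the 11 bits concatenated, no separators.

s1 (pos 1,3,5,7,9,11,13,15): 0⊕0⊕0⊕1⊕0⊕1⊕0⊕1 = 1
s2 (pos 2,3,6,7,10,11,14,15): 0⊕0⊕0⊕1⊕0⊕1⊕1⊕1 = 0
s4 (pos 4,5,6,7,12,13,14,15): 0⊕0⊕0⊕1⊕0⊕0⊕1⊕1 = 1
s8 (pos 8,9,10,11,12,13,14,15): 0⊕0⊕0⊕1⊕0⊕0⊕1⊕1 = 1
Syndrome s8…s1 = 1101 → error at position 13.
Flip position 13: 000000100010011 → 000000100010111
Read data bits from positions 3,5,6,7,9,10,11,12,13,14,15: 00010010111

00010010111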